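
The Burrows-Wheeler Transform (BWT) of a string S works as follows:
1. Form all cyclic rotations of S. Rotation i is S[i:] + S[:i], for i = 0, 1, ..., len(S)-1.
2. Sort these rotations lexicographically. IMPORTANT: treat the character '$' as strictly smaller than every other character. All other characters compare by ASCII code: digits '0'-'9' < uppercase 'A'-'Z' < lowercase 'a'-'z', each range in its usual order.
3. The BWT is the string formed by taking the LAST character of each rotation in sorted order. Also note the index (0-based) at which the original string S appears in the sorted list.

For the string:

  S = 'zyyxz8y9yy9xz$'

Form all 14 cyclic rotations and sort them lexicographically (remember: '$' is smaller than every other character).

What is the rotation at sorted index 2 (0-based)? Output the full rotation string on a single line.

All 14 rotations (rotation i = S[i:]+S[:i]):
  rot[0] = zyyxz8y9yy9xz$
  rot[1] = yyxz8y9yy9xz$z
  rot[2] = yxz8y9yy9xz$zy
  rot[3] = xz8y9yy9xz$zyy
  rot[4] = z8y9yy9xz$zyyx
  rot[5] = 8y9yy9xz$zyyxz
  rot[6] = y9yy9xz$zyyxz8
  rot[7] = 9yy9xz$zyyxz8y
  rot[8] = yy9xz$zyyxz8y9
  rot[9] = y9xz$zyyxz8y9y
  rot[10] = 9xz$zyyxz8y9yy
  rot[11] = xz$zyyxz8y9yy9
  rot[12] = z$zyyxz8y9yy9x
  rot[13] = $zyyxz8y9yy9xz
Sorted (with $ < everything):
  sorted[0] = $zyyxz8y9yy9xz
  sorted[1] = 8y9yy9xz$zyyxz
  sorted[2] = 9xz$zyyxz8y9yy
  sorted[3] = 9yy9xz$zyyxz8y
  sorted[4] = xz$zyyxz8y9yy9
  sorted[5] = xz8y9yy9xz$zyy
  sorted[6] = y9xz$zyyxz8y9y
  sorted[7] = y9yy9xz$zyyxz8
  sorted[8] = yxz8y9yy9xz$zy
  sorted[9] = yy9xz$zyyxz8y9
  sorted[10] = yyxz8y9yy9xz$z
  sorted[11] = z$zyyxz8y9yy9x
  sorted[12] = z8y9yy9xz$zyyx
  sorted[13] = zyyxz8y9yy9xz$
sorted[2] = 9xz$zyyxz8y9yy

Answer: 9xz$zyyxz8y9yy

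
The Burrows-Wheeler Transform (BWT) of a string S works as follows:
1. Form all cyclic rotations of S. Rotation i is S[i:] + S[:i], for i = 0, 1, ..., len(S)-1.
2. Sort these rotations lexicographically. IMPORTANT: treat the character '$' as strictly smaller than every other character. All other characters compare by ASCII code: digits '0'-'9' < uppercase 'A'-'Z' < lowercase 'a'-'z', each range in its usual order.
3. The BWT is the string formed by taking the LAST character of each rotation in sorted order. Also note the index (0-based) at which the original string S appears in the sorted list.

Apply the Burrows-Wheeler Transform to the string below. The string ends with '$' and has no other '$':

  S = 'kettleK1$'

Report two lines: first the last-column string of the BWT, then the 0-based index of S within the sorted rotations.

Answer: 1Kelk$tte
5

Derivation:
All 9 rotations (rotation i = S[i:]+S[:i]):
  rot[0] = kettleK1$
  rot[1] = ettleK1$k
  rot[2] = ttleK1$ke
  rot[3] = tleK1$ket
  rot[4] = leK1$kett
  rot[5] = eK1$kettl
  rot[6] = K1$kettle
  rot[7] = 1$kettleK
  rot[8] = $kettleK1
Sorted (with $ < everything):
  sorted[0] = $kettleK1  (last char: '1')
  sorted[1] = 1$kettleK  (last char: 'K')
  sorted[2] = K1$kettle  (last char: 'e')
  sorted[3] = eK1$kettl  (last char: 'l')
  sorted[4] = ettleK1$k  (last char: 'k')
  sorted[5] = kettleK1$  (last char: '$')
  sorted[6] = leK1$kett  (last char: 't')
  sorted[7] = tleK1$ket  (last char: 't')
  sorted[8] = ttleK1$ke  (last char: 'e')
Last column: 1Kelk$tte
Original string S is at sorted index 5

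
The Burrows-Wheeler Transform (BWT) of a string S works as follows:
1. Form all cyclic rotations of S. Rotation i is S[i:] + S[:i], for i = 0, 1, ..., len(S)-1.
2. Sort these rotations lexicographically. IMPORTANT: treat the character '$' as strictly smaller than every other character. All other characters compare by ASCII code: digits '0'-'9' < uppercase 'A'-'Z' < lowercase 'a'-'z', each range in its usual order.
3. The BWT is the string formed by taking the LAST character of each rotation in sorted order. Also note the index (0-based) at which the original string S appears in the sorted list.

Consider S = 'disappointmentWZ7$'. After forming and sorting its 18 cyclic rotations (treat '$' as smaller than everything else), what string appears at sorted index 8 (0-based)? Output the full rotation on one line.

All 18 rotations (rotation i = S[i:]+S[:i]):
  rot[0] = disappointmentWZ7$
  rot[1] = isappointmentWZ7$d
  rot[2] = sappointmentWZ7$di
  rot[3] = appointmentWZ7$dis
  rot[4] = ppointmentWZ7$disa
  rot[5] = pointmentWZ7$disap
  rot[6] = ointmentWZ7$disapp
  rot[7] = intmentWZ7$disappo
  rot[8] = ntmentWZ7$disappoi
  rot[9] = tmentWZ7$disappoin
  rot[10] = mentWZ7$disappoint
  rot[11] = entWZ7$disappointm
  rot[12] = ntWZ7$disappointme
  rot[13] = tWZ7$disappointmen
  rot[14] = WZ7$disappointment
  rot[15] = Z7$disappointmentW
  rot[16] = 7$disappointmentWZ
  rot[17] = $disappointmentWZ7
Sorted (with $ < everything):
  sorted[0] = $disappointmentWZ7
  sorted[1] = 7$disappointmentWZ
  sorted[2] = WZ7$disappointment
  sorted[3] = Z7$disappointmentW
  sorted[4] = appointmentWZ7$dis
  sorted[5] = disappointmentWZ7$
  sorted[6] = entWZ7$disappointm
  sorted[7] = intmentWZ7$disappo
  sorted[8] = isappointmentWZ7$d
  sorted[9] = mentWZ7$disappoint
  sorted[10] = ntWZ7$disappointme
  sorted[11] = ntmentWZ7$disappoi
  sorted[12] = ointmentWZ7$disapp
  sorted[13] = pointmentWZ7$disap
  sorted[14] = ppointmentWZ7$disa
  sorted[15] = sappointmentWZ7$di
  sorted[16] = tWZ7$disappointmen
  sorted[17] = tmentWZ7$disappoin
sorted[8] = isappointmentWZ7$d

Answer: isappointmentWZ7$d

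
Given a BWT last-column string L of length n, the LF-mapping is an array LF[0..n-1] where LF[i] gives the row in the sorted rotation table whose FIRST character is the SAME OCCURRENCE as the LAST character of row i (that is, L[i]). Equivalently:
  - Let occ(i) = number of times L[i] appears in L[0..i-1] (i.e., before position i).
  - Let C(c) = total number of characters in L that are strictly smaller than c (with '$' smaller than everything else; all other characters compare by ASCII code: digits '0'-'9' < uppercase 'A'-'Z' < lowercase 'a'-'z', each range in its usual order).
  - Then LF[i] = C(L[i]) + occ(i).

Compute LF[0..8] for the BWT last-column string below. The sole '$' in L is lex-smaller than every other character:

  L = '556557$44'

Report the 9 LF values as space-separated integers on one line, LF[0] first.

Answer: 3 4 7 5 6 8 0 1 2

Derivation:
Char counts: '$':1, '4':2, '5':4, '6':1, '7':1
C (first-col start): C('$')=0, C('4')=1, C('5')=3, C('6')=7, C('7')=8
L[0]='5': occ=0, LF[0]=C('5')+0=3+0=3
L[1]='5': occ=1, LF[1]=C('5')+1=3+1=4
L[2]='6': occ=0, LF[2]=C('6')+0=7+0=7
L[3]='5': occ=2, LF[3]=C('5')+2=3+2=5
L[4]='5': occ=3, LF[4]=C('5')+3=3+3=6
L[5]='7': occ=0, LF[5]=C('7')+0=8+0=8
L[6]='$': occ=0, LF[6]=C('$')+0=0+0=0
L[7]='4': occ=0, LF[7]=C('4')+0=1+0=1
L[8]='4': occ=1, LF[8]=C('4')+1=1+1=2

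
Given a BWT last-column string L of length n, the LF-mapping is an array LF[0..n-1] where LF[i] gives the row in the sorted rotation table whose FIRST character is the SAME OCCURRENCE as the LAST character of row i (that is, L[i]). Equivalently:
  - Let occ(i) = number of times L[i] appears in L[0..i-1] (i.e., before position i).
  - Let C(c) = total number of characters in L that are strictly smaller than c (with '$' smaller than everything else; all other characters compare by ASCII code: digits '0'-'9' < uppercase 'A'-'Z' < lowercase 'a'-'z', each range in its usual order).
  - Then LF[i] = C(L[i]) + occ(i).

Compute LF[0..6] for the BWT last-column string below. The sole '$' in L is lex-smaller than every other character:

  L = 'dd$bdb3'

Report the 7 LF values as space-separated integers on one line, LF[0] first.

Answer: 4 5 0 2 6 3 1

Derivation:
Char counts: '$':1, '3':1, 'b':2, 'd':3
C (first-col start): C('$')=0, C('3')=1, C('b')=2, C('d')=4
L[0]='d': occ=0, LF[0]=C('d')+0=4+0=4
L[1]='d': occ=1, LF[1]=C('d')+1=4+1=5
L[2]='$': occ=0, LF[2]=C('$')+0=0+0=0
L[3]='b': occ=0, LF[3]=C('b')+0=2+0=2
L[4]='d': occ=2, LF[4]=C('d')+2=4+2=6
L[5]='b': occ=1, LF[5]=C('b')+1=2+1=3
L[6]='3': occ=0, LF[6]=C('3')+0=1+0=1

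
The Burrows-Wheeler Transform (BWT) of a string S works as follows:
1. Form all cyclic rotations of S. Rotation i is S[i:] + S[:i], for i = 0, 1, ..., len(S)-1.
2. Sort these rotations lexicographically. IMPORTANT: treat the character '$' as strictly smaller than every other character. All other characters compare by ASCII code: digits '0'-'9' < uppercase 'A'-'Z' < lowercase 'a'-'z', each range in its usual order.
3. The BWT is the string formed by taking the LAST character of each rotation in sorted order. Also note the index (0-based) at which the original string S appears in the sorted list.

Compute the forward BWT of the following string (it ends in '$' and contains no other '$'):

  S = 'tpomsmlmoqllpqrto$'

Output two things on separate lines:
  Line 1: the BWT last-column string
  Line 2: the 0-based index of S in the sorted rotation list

Answer: oqmlslotpmtlopqmr$
17

Derivation:
All 18 rotations (rotation i = S[i:]+S[:i]):
  rot[0] = tpomsmlmoqllpqrto$
  rot[1] = pomsmlmoqllpqrto$t
  rot[2] = omsmlmoqllpqrto$tp
  rot[3] = msmlmoqllpqrto$tpo
  rot[4] = smlmoqllpqrto$tpom
  rot[5] = mlmoqllpqrto$tpoms
  rot[6] = lmoqllpqrto$tpomsm
  rot[7] = moqllpqrto$tpomsml
  rot[8] = oqllpqrto$tpomsmlm
  rot[9] = qllpqrto$tpomsmlmo
  rot[10] = llpqrto$tpomsmlmoq
  rot[11] = lpqrto$tpomsmlmoql
  rot[12] = pqrto$tpomsmlmoqll
  rot[13] = qrto$tpomsmlmoqllp
  rot[14] = rto$tpomsmlmoqllpq
  rot[15] = to$tpomsmlmoqllpqr
  rot[16] = o$tpomsmlmoqllpqrt
  rot[17] = $tpomsmlmoqllpqrto
Sorted (with $ < everything):
  sorted[0] = $tpomsmlmoqllpqrto  (last char: 'o')
  sorted[1] = llpqrto$tpomsmlmoq  (last char: 'q')
  sorted[2] = lmoqllpqrto$tpomsm  (last char: 'm')
  sorted[3] = lpqrto$tpomsmlmoql  (last char: 'l')
  sorted[4] = mlmoqllpqrto$tpoms  (last char: 's')
  sorted[5] = moqllpqrto$tpomsml  (last char: 'l')
  sorted[6] = msmlmoqllpqrto$tpo  (last char: 'o')
  sorted[7] = o$tpomsmlmoqllpqrt  (last char: 't')
  sorted[8] = omsmlmoqllpqrto$tp  (last char: 'p')
  sorted[9] = oqllpqrto$tpomsmlm  (last char: 'm')
  sorted[10] = pomsmlmoqllpqrto$t  (last char: 't')
  sorted[11] = pqrto$tpomsmlmoqll  (last char: 'l')
  sorted[12] = qllpqrto$tpomsmlmo  (last char: 'o')
  sorted[13] = qrto$tpomsmlmoqllp  (last char: 'p')
  sorted[14] = rto$tpomsmlmoqllpq  (last char: 'q')
  sorted[15] = smlmoqllpqrto$tpom  (last char: 'm')
  sorted[16] = to$tpomsmlmoqllpqr  (last char: 'r')
  sorted[17] = tpomsmlmoqllpqrto$  (last char: '$')
Last column: oqmlslotpmtlopqmr$
Original string S is at sorted index 17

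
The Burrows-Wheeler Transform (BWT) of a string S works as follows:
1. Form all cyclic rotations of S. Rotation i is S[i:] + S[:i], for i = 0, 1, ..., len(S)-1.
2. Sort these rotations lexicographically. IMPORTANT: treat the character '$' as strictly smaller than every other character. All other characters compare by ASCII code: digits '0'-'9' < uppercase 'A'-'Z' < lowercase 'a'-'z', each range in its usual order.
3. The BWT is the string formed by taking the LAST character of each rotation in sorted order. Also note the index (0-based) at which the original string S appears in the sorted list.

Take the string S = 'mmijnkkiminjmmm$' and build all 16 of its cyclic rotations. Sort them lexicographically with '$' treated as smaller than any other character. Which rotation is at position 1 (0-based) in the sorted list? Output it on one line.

Answer: ijnkkiminjmmm$mm

Derivation:
All 16 rotations (rotation i = S[i:]+S[:i]):
  rot[0] = mmijnkkiminjmmm$
  rot[1] = mijnkkiminjmmm$m
  rot[2] = ijnkkiminjmmm$mm
  rot[3] = jnkkiminjmmm$mmi
  rot[4] = nkkiminjmmm$mmij
  rot[5] = kkiminjmmm$mmijn
  rot[6] = kiminjmmm$mmijnk
  rot[7] = iminjmmm$mmijnkk
  rot[8] = minjmmm$mmijnkki
  rot[9] = injmmm$mmijnkkim
  rot[10] = njmmm$mmijnkkimi
  rot[11] = jmmm$mmijnkkimin
  rot[12] = mmm$mmijnkkiminj
  rot[13] = mm$mmijnkkiminjm
  rot[14] = m$mmijnkkiminjmm
  rot[15] = $mmijnkkiminjmmm
Sorted (with $ < everything):
  sorted[0] = $mmijnkkiminjmmm
  sorted[1] = ijnkkiminjmmm$mm
  sorted[2] = iminjmmm$mmijnkk
  sorted[3] = injmmm$mmijnkkim
  sorted[4] = jmmm$mmijnkkimin
  sorted[5] = jnkkiminjmmm$mmi
  sorted[6] = kiminjmmm$mmijnk
  sorted[7] = kkiminjmmm$mmijn
  sorted[8] = m$mmijnkkiminjmm
  sorted[9] = mijnkkiminjmmm$m
  sorted[10] = minjmmm$mmijnkki
  sorted[11] = mm$mmijnkkiminjm
  sorted[12] = mmijnkkiminjmmm$
  sorted[13] = mmm$mmijnkkiminj
  sorted[14] = njmmm$mmijnkkimi
  sorted[15] = nkkiminjmmm$mmij
sorted[1] = ijnkkiminjmmm$mm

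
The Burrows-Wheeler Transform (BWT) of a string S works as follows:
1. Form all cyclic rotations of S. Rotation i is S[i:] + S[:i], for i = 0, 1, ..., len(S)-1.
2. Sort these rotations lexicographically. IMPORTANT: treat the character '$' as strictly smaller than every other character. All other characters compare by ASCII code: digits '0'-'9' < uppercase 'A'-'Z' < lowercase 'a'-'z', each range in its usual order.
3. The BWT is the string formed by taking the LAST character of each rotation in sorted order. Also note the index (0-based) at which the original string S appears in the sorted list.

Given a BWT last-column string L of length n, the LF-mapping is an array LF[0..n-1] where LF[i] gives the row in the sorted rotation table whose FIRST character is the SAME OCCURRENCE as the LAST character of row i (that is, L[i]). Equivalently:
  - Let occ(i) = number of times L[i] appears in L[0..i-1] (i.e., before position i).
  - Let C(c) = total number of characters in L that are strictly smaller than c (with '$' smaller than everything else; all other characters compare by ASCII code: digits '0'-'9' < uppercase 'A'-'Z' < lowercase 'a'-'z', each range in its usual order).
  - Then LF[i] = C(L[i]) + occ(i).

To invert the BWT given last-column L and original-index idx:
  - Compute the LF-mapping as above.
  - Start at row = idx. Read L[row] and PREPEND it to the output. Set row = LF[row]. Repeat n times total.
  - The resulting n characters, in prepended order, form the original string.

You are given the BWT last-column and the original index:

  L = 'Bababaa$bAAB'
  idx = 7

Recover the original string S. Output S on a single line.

Answer: aaAbAbBbaaB$

Derivation:
LF mapping: 3 5 9 6 10 7 8 0 11 1 2 4
Walk LF starting at row 7, prepending L[row]:
  step 1: row=7, L[7]='$', prepend. Next row=LF[7]=0
  step 2: row=0, L[0]='B', prepend. Next row=LF[0]=3
  step 3: row=3, L[3]='a', prepend. Next row=LF[3]=6
  step 4: row=6, L[6]='a', prepend. Next row=LF[6]=8
  step 5: row=8, L[8]='b', prepend. Next row=LF[8]=11
  step 6: row=11, L[11]='B', prepend. Next row=LF[11]=4
  step 7: row=4, L[4]='b', prepend. Next row=LF[4]=10
  step 8: row=10, L[10]='A', prepend. Next row=LF[10]=2
  step 9: row=2, L[2]='b', prepend. Next row=LF[2]=9
  step 10: row=9, L[9]='A', prepend. Next row=LF[9]=1
  step 11: row=1, L[1]='a', prepend. Next row=LF[1]=5
  step 12: row=5, L[5]='a', prepend. Next row=LF[5]=7
Reversed output: aaAbAbBbaaB$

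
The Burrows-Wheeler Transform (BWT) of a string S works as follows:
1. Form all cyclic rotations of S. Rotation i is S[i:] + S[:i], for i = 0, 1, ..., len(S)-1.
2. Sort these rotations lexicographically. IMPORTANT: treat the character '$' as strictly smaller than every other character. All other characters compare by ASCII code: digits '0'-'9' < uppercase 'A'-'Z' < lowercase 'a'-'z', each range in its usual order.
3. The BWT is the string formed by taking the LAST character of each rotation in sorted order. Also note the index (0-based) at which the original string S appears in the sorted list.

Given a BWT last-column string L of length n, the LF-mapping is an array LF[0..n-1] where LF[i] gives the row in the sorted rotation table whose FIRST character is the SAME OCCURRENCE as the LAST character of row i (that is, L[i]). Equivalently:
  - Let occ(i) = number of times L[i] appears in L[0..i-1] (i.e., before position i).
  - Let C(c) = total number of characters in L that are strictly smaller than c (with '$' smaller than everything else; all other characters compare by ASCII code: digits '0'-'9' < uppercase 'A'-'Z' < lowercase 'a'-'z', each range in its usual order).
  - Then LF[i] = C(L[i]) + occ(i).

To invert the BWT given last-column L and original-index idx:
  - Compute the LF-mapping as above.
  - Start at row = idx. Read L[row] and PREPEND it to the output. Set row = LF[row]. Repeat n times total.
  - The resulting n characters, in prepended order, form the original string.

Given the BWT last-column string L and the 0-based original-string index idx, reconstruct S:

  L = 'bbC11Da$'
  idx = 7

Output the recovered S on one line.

Answer: b1C1Dab$

Derivation:
LF mapping: 6 7 3 1 2 4 5 0
Walk LF starting at row 7, prepending L[row]:
  step 1: row=7, L[7]='$', prepend. Next row=LF[7]=0
  step 2: row=0, L[0]='b', prepend. Next row=LF[0]=6
  step 3: row=6, L[6]='a', prepend. Next row=LF[6]=5
  step 4: row=5, L[5]='D', prepend. Next row=LF[5]=4
  step 5: row=4, L[4]='1', prepend. Next row=LF[4]=2
  step 6: row=2, L[2]='C', prepend. Next row=LF[2]=3
  step 7: row=3, L[3]='1', prepend. Next row=LF[3]=1
  step 8: row=1, L[1]='b', prepend. Next row=LF[1]=7
Reversed output: b1C1Dab$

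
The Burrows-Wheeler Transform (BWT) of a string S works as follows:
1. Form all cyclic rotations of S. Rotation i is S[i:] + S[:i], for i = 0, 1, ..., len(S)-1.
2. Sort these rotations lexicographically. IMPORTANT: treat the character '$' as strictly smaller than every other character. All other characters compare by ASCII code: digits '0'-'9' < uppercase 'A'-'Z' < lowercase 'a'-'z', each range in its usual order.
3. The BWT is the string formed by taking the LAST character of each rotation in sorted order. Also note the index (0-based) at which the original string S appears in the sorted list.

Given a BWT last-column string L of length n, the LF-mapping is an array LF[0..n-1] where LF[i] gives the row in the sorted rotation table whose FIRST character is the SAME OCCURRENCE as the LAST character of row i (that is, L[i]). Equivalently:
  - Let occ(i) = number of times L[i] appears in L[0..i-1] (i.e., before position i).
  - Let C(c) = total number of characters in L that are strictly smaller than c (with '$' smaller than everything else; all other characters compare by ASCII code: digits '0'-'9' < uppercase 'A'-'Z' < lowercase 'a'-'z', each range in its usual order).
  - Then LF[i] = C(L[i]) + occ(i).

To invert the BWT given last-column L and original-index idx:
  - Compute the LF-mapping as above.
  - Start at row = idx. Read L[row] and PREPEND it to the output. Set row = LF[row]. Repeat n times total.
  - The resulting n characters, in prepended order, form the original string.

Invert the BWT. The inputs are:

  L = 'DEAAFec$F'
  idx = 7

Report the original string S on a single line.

LF mapping: 3 4 1 2 5 8 7 0 6
Walk LF starting at row 7, prepending L[row]:
  step 1: row=7, L[7]='$', prepend. Next row=LF[7]=0
  step 2: row=0, L[0]='D', prepend. Next row=LF[0]=3
  step 3: row=3, L[3]='A', prepend. Next row=LF[3]=2
  step 4: row=2, L[2]='A', prepend. Next row=LF[2]=1
  step 5: row=1, L[1]='E', prepend. Next row=LF[1]=4
  step 6: row=4, L[4]='F', prepend. Next row=LF[4]=5
  step 7: row=5, L[5]='e', prepend. Next row=LF[5]=8
  step 8: row=8, L[8]='F', prepend. Next row=LF[8]=6
  step 9: row=6, L[6]='c', prepend. Next row=LF[6]=7
Reversed output: cFeFEAAD$

Answer: cFeFEAAD$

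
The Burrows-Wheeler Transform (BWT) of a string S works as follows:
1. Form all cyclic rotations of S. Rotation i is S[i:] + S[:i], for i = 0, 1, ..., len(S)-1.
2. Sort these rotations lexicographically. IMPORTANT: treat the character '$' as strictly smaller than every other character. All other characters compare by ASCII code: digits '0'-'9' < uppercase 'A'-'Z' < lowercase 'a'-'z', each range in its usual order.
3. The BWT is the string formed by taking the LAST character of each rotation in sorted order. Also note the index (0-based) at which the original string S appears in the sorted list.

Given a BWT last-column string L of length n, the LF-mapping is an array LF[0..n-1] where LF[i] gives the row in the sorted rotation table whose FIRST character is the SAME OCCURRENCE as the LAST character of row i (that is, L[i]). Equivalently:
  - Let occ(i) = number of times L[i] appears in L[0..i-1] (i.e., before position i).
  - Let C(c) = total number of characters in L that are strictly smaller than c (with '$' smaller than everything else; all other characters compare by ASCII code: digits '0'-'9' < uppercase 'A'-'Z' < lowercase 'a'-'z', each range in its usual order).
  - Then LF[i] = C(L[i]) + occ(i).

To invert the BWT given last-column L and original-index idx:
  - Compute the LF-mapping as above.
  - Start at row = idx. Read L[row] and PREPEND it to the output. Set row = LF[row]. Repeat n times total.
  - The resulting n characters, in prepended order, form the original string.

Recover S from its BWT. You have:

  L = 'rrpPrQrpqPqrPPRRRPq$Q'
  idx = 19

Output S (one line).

LF mapping: 16 17 11 1 18 6 19 12 13 2 14 20 3 4 8 9 10 5 15 0 7
Walk LF starting at row 19, prepending L[row]:
  step 1: row=19, L[19]='$', prepend. Next row=LF[19]=0
  step 2: row=0, L[0]='r', prepend. Next row=LF[0]=16
  step 3: row=16, L[16]='R', prepend. Next row=LF[16]=10
  step 4: row=10, L[10]='q', prepend. Next row=LF[10]=14
  step 5: row=14, L[14]='R', prepend. Next row=LF[14]=8
  step 6: row=8, L[8]='q', prepend. Next row=LF[8]=13
  step 7: row=13, L[13]='P', prepend. Next row=LF[13]=4
  step 8: row=4, L[4]='r', prepend. Next row=LF[4]=18
  step 9: row=18, L[18]='q', prepend. Next row=LF[18]=15
  step 10: row=15, L[15]='R', prepend. Next row=LF[15]=9
  step 11: row=9, L[9]='P', prepend. Next row=LF[9]=2
  step 12: row=2, L[2]='p', prepend. Next row=LF[2]=11
  step 13: row=11, L[11]='r', prepend. Next row=LF[11]=20
  step 14: row=20, L[20]='Q', prepend. Next row=LF[20]=7
  step 15: row=7, L[7]='p', prepend. Next row=LF[7]=12
  step 16: row=12, L[12]='P', prepend. Next row=LF[12]=3
  step 17: row=3, L[3]='P', prepend. Next row=LF[3]=1
  step 18: row=1, L[1]='r', prepend. Next row=LF[1]=17
  step 19: row=17, L[17]='P', prepend. Next row=LF[17]=5
  step 20: row=5, L[5]='Q', prepend. Next row=LF[5]=6
  step 21: row=6, L[6]='r', prepend. Next row=LF[6]=19
Reversed output: rQPrPPpQrpPRqrPqRqRr$

Answer: rQPrPPpQrpPRqrPqRqRr$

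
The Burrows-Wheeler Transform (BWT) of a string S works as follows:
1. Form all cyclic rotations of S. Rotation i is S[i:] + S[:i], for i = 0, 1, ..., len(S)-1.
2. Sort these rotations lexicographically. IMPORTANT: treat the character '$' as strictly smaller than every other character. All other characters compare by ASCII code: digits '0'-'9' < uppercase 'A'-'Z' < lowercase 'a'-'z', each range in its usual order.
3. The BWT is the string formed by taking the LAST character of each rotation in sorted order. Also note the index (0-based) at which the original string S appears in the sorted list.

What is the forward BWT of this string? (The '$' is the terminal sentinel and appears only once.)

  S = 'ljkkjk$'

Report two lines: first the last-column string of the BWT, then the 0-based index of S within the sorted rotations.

All 7 rotations (rotation i = S[i:]+S[:i]):
  rot[0] = ljkkjk$
  rot[1] = jkkjk$l
  rot[2] = kkjk$lj
  rot[3] = kjk$ljk
  rot[4] = jk$ljkk
  rot[5] = k$ljkkj
  rot[6] = $ljkkjk
Sorted (with $ < everything):
  sorted[0] = $ljkkjk  (last char: 'k')
  sorted[1] = jk$ljkk  (last char: 'k')
  sorted[2] = jkkjk$l  (last char: 'l')
  sorted[3] = k$ljkkj  (last char: 'j')
  sorted[4] = kjk$ljk  (last char: 'k')
  sorted[5] = kkjk$lj  (last char: 'j')
  sorted[6] = ljkkjk$  (last char: '$')
Last column: kkljkj$
Original string S is at sorted index 6

Answer: kkljkj$
6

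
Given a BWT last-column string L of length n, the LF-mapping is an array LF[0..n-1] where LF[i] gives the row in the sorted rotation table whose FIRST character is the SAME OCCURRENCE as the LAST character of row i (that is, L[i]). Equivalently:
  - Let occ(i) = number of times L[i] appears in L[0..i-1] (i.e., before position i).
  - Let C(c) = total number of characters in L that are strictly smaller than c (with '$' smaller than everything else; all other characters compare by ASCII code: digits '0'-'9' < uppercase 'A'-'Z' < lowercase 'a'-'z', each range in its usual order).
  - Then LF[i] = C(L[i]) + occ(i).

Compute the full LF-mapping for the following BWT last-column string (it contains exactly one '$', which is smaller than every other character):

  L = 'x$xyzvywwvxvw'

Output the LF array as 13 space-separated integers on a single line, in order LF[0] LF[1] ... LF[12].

Answer: 7 0 8 10 12 1 11 4 5 2 9 3 6

Derivation:
Char counts: '$':1, 'v':3, 'w':3, 'x':3, 'y':2, 'z':1
C (first-col start): C('$')=0, C('v')=1, C('w')=4, C('x')=7, C('y')=10, C('z')=12
L[0]='x': occ=0, LF[0]=C('x')+0=7+0=7
L[1]='$': occ=0, LF[1]=C('$')+0=0+0=0
L[2]='x': occ=1, LF[2]=C('x')+1=7+1=8
L[3]='y': occ=0, LF[3]=C('y')+0=10+0=10
L[4]='z': occ=0, LF[4]=C('z')+0=12+0=12
L[5]='v': occ=0, LF[5]=C('v')+0=1+0=1
L[6]='y': occ=1, LF[6]=C('y')+1=10+1=11
L[7]='w': occ=0, LF[7]=C('w')+0=4+0=4
L[8]='w': occ=1, LF[8]=C('w')+1=4+1=5
L[9]='v': occ=1, LF[9]=C('v')+1=1+1=2
L[10]='x': occ=2, LF[10]=C('x')+2=7+2=9
L[11]='v': occ=2, LF[11]=C('v')+2=1+2=3
L[12]='w': occ=2, LF[12]=C('w')+2=4+2=6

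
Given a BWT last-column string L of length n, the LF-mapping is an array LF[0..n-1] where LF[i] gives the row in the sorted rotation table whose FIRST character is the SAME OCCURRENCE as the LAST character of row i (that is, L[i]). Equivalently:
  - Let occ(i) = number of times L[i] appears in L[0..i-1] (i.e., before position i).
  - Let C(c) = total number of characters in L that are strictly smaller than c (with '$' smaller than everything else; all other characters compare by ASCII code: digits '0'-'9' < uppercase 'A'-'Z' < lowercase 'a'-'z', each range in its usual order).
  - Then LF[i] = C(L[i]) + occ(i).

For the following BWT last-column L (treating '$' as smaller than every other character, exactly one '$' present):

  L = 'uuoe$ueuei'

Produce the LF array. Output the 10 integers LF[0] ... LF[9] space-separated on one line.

Char counts: '$':1, 'e':3, 'i':1, 'o':1, 'u':4
C (first-col start): C('$')=0, C('e')=1, C('i')=4, C('o')=5, C('u')=6
L[0]='u': occ=0, LF[0]=C('u')+0=6+0=6
L[1]='u': occ=1, LF[1]=C('u')+1=6+1=7
L[2]='o': occ=0, LF[2]=C('o')+0=5+0=5
L[3]='e': occ=0, LF[3]=C('e')+0=1+0=1
L[4]='$': occ=0, LF[4]=C('$')+0=0+0=0
L[5]='u': occ=2, LF[5]=C('u')+2=6+2=8
L[6]='e': occ=1, LF[6]=C('e')+1=1+1=2
L[7]='u': occ=3, LF[7]=C('u')+3=6+3=9
L[8]='e': occ=2, LF[8]=C('e')+2=1+2=3
L[9]='i': occ=0, LF[9]=C('i')+0=4+0=4

Answer: 6 7 5 1 0 8 2 9 3 4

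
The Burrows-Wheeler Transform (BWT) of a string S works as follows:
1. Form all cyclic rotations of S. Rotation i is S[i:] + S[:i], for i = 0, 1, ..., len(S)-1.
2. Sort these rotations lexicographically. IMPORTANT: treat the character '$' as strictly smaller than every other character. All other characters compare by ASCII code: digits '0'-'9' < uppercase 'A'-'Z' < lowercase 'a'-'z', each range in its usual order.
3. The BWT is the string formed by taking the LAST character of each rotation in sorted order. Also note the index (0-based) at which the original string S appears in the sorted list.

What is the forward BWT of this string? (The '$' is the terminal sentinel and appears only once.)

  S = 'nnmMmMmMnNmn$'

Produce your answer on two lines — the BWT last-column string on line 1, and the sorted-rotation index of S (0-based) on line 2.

Answer: nmmmnnMMNmMn$
12

Derivation:
All 13 rotations (rotation i = S[i:]+S[:i]):
  rot[0] = nnmMmMmMnNmn$
  rot[1] = nmMmMmMnNmn$n
  rot[2] = mMmMmMnNmn$nn
  rot[3] = MmMmMnNmn$nnm
  rot[4] = mMmMnNmn$nnmM
  rot[5] = MmMnNmn$nnmMm
  rot[6] = mMnNmn$nnmMmM
  rot[7] = MnNmn$nnmMmMm
  rot[8] = nNmn$nnmMmMmM
  rot[9] = Nmn$nnmMmMmMn
  rot[10] = mn$nnmMmMmMnN
  rot[11] = n$nnmMmMmMnNm
  rot[12] = $nnmMmMmMnNmn
Sorted (with $ < everything):
  sorted[0] = $nnmMmMmMnNmn  (last char: 'n')
  sorted[1] = MmMmMnNmn$nnm  (last char: 'm')
  sorted[2] = MmMnNmn$nnmMm  (last char: 'm')
  sorted[3] = MnNmn$nnmMmMm  (last char: 'm')
  sorted[4] = Nmn$nnmMmMmMn  (last char: 'n')
  sorted[5] = mMmMmMnNmn$nn  (last char: 'n')
  sorted[6] = mMmMnNmn$nnmM  (last char: 'M')
  sorted[7] = mMnNmn$nnmMmM  (last char: 'M')
  sorted[8] = mn$nnmMmMmMnN  (last char: 'N')
  sorted[9] = n$nnmMmMmMnNm  (last char: 'm')
  sorted[10] = nNmn$nnmMmMmM  (last char: 'M')
  sorted[11] = nmMmMmMnNmn$n  (last char: 'n')
  sorted[12] = nnmMmMmMnNmn$  (last char: '$')
Last column: nmmmnnMMNmMn$
Original string S is at sorted index 12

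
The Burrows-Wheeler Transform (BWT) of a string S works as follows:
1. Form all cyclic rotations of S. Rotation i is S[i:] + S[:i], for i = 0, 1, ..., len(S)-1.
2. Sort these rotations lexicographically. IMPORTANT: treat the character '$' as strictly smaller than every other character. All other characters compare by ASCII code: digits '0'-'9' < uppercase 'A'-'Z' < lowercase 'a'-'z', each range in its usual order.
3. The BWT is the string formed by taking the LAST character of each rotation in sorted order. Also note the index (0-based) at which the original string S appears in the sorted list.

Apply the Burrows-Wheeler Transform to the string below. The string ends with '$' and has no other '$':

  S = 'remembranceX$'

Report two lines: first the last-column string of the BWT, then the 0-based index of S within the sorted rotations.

All 13 rotations (rotation i = S[i:]+S[:i]):
  rot[0] = remembranceX$
  rot[1] = emembranceX$r
  rot[2] = membranceX$re
  rot[3] = embranceX$rem
  rot[4] = mbranceX$reme
  rot[5] = branceX$remem
  rot[6] = ranceX$rememb
  rot[7] = anceX$remembr
  rot[8] = nceX$remembra
  rot[9] = ceX$remembran
  rot[10] = eX$remembranc
  rot[11] = X$remembrance
  rot[12] = $remembranceX
Sorted (with $ < everything):
  sorted[0] = $remembranceX  (last char: 'X')
  sorted[1] = X$remembrance  (last char: 'e')
  sorted[2] = anceX$remembr  (last char: 'r')
  sorted[3] = branceX$remem  (last char: 'm')
  sorted[4] = ceX$remembran  (last char: 'n')
  sorted[5] = eX$remembranc  (last char: 'c')
  sorted[6] = embranceX$rem  (last char: 'm')
  sorted[7] = emembranceX$r  (last char: 'r')
  sorted[8] = mbranceX$reme  (last char: 'e')
  sorted[9] = membranceX$re  (last char: 'e')
  sorted[10] = nceX$remembra  (last char: 'a')
  sorted[11] = ranceX$rememb  (last char: 'b')
  sorted[12] = remembranceX$  (last char: '$')
Last column: Xermncmreeab$
Original string S is at sorted index 12

Answer: Xermncmreeab$
12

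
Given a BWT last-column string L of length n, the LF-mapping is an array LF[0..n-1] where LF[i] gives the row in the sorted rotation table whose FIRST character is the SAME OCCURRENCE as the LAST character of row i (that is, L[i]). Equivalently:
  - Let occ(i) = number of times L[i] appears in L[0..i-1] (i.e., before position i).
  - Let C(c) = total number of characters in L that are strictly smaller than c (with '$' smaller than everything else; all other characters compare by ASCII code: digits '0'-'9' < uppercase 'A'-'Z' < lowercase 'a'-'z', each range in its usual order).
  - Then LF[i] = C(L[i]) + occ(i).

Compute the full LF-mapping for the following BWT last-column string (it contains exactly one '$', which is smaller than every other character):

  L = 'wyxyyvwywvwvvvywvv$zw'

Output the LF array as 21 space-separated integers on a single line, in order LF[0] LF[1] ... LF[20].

Char counts: '$':1, 'v':7, 'w':6, 'x':1, 'y':5, 'z':1
C (first-col start): C('$')=0, C('v')=1, C('w')=8, C('x')=14, C('y')=15, C('z')=20
L[0]='w': occ=0, LF[0]=C('w')+0=8+0=8
L[1]='y': occ=0, LF[1]=C('y')+0=15+0=15
L[2]='x': occ=0, LF[2]=C('x')+0=14+0=14
L[3]='y': occ=1, LF[3]=C('y')+1=15+1=16
L[4]='y': occ=2, LF[4]=C('y')+2=15+2=17
L[5]='v': occ=0, LF[5]=C('v')+0=1+0=1
L[6]='w': occ=1, LF[6]=C('w')+1=8+1=9
L[7]='y': occ=3, LF[7]=C('y')+3=15+3=18
L[8]='w': occ=2, LF[8]=C('w')+2=8+2=10
L[9]='v': occ=1, LF[9]=C('v')+1=1+1=2
L[10]='w': occ=3, LF[10]=C('w')+3=8+3=11
L[11]='v': occ=2, LF[11]=C('v')+2=1+2=3
L[12]='v': occ=3, LF[12]=C('v')+3=1+3=4
L[13]='v': occ=4, LF[13]=C('v')+4=1+4=5
L[14]='y': occ=4, LF[14]=C('y')+4=15+4=19
L[15]='w': occ=4, LF[15]=C('w')+4=8+4=12
L[16]='v': occ=5, LF[16]=C('v')+5=1+5=6
L[17]='v': occ=6, LF[17]=C('v')+6=1+6=7
L[18]='$': occ=0, LF[18]=C('$')+0=0+0=0
L[19]='z': occ=0, LF[19]=C('z')+0=20+0=20
L[20]='w': occ=5, LF[20]=C('w')+5=8+5=13

Answer: 8 15 14 16 17 1 9 18 10 2 11 3 4 5 19 12 6 7 0 20 13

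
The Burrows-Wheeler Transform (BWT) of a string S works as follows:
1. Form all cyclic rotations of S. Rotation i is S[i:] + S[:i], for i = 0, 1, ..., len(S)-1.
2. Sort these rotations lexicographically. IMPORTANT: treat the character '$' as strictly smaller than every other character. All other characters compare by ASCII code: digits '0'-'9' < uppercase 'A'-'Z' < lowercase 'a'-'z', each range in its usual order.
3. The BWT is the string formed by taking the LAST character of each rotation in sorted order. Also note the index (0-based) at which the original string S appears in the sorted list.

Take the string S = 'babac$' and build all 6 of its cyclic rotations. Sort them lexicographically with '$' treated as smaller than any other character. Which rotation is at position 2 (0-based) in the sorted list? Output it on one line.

All 6 rotations (rotation i = S[i:]+S[:i]):
  rot[0] = babac$
  rot[1] = abac$b
  rot[2] = bac$ba
  rot[3] = ac$bab
  rot[4] = c$baba
  rot[5] = $babac
Sorted (with $ < everything):
  sorted[0] = $babac
  sorted[1] = abac$b
  sorted[2] = ac$bab
  sorted[3] = babac$
  sorted[4] = bac$ba
  sorted[5] = c$baba
sorted[2] = ac$bab

Answer: ac$bab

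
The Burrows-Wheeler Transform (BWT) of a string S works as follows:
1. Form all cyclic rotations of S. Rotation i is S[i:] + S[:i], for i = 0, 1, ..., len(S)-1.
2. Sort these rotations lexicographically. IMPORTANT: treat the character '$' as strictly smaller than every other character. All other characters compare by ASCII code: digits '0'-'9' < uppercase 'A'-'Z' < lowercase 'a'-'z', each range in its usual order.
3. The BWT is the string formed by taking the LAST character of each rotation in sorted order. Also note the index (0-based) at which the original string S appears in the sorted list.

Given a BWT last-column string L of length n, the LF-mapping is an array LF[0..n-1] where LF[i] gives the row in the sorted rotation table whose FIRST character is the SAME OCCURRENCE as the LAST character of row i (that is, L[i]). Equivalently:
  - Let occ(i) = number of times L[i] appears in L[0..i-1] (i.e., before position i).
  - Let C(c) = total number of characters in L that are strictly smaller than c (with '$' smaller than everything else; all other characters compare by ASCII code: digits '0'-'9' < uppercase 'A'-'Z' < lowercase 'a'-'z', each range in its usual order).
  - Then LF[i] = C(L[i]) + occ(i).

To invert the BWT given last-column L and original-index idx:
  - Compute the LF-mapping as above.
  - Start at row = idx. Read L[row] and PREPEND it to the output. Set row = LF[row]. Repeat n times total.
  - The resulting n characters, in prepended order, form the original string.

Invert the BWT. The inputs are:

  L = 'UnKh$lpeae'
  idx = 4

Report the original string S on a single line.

LF mapping: 2 8 1 6 0 7 9 4 3 5
Walk LF starting at row 4, prepending L[row]:
  step 1: row=4, L[4]='$', prepend. Next row=LF[4]=0
  step 2: row=0, L[0]='U', prepend. Next row=LF[0]=2
  step 3: row=2, L[2]='K', prepend. Next row=LF[2]=1
  step 4: row=1, L[1]='n', prepend. Next row=LF[1]=8
  step 5: row=8, L[8]='a', prepend. Next row=LF[8]=3
  step 6: row=3, L[3]='h', prepend. Next row=LF[3]=6
  step 7: row=6, L[6]='p', prepend. Next row=LF[6]=9
  step 8: row=9, L[9]='e', prepend. Next row=LF[9]=5
  step 9: row=5, L[5]='l', prepend. Next row=LF[5]=7
  step 10: row=7, L[7]='e', prepend. Next row=LF[7]=4
Reversed output: elephanKU$

Answer: elephanKU$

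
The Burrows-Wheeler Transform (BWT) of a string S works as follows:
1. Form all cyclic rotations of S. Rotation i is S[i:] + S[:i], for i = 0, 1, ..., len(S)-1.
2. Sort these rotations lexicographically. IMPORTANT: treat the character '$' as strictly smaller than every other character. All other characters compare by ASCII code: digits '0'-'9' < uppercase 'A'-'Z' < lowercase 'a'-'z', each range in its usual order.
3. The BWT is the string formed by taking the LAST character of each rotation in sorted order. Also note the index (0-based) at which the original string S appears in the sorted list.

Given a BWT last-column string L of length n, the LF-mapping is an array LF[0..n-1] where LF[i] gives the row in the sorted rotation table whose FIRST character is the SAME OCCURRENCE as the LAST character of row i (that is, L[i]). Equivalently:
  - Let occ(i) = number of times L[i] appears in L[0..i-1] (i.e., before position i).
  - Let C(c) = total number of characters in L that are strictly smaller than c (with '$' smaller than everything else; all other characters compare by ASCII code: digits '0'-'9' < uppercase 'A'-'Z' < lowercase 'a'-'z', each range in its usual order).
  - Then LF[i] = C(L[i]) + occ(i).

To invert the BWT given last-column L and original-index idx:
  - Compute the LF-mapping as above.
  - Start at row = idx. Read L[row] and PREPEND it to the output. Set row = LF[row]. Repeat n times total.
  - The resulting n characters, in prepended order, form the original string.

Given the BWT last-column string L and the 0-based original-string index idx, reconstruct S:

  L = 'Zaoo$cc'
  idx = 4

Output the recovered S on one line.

LF mapping: 1 2 5 6 0 3 4
Walk LF starting at row 4, prepending L[row]:
  step 1: row=4, L[4]='$', prepend. Next row=LF[4]=0
  step 2: row=0, L[0]='Z', prepend. Next row=LF[0]=1
  step 3: row=1, L[1]='a', prepend. Next row=LF[1]=2
  step 4: row=2, L[2]='o', prepend. Next row=LF[2]=5
  step 5: row=5, L[5]='c', prepend. Next row=LF[5]=3
  step 6: row=3, L[3]='o', prepend. Next row=LF[3]=6
  step 7: row=6, L[6]='c', prepend. Next row=LF[6]=4
Reversed output: cocoaZ$

Answer: cocoaZ$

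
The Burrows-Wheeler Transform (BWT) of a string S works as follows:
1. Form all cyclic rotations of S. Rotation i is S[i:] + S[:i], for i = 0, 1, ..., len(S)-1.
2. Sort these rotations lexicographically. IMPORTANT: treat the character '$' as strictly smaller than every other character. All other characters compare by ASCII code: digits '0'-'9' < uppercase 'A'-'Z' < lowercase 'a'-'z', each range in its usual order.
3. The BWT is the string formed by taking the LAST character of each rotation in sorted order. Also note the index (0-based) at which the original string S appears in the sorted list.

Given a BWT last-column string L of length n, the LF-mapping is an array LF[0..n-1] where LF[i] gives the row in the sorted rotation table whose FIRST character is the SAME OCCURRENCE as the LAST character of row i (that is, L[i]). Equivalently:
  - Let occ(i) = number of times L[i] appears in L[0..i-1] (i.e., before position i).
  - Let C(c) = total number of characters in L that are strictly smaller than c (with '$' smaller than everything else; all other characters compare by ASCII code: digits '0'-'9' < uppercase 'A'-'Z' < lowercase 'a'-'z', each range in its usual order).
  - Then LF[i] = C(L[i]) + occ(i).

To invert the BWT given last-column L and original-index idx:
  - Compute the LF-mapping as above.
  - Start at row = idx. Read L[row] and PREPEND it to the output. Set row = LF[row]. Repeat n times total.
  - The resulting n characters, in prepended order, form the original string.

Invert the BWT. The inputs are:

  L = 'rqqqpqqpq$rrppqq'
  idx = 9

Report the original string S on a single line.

Answer: qqpqpqrqrqqqppr$

Derivation:
LF mapping: 13 5 6 7 1 8 9 2 10 0 14 15 3 4 11 12
Walk LF starting at row 9, prepending L[row]:
  step 1: row=9, L[9]='$', prepend. Next row=LF[9]=0
  step 2: row=0, L[0]='r', prepend. Next row=LF[0]=13
  step 3: row=13, L[13]='p', prepend. Next row=LF[13]=4
  step 4: row=4, L[4]='p', prepend. Next row=LF[4]=1
  step 5: row=1, L[1]='q', prepend. Next row=LF[1]=5
  step 6: row=5, L[5]='q', prepend. Next row=LF[5]=8
  step 7: row=8, L[8]='q', prepend. Next row=LF[8]=10
  step 8: row=10, L[10]='r', prepend. Next row=LF[10]=14
  step 9: row=14, L[14]='q', prepend. Next row=LF[14]=11
  step 10: row=11, L[11]='r', prepend. Next row=LF[11]=15
  step 11: row=15, L[15]='q', prepend. Next row=LF[15]=12
  step 12: row=12, L[12]='p', prepend. Next row=LF[12]=3
  step 13: row=3, L[3]='q', prepend. Next row=LF[3]=7
  step 14: row=7, L[7]='p', prepend. Next row=LF[7]=2
  step 15: row=2, L[2]='q', prepend. Next row=LF[2]=6
  step 16: row=6, L[6]='q', prepend. Next row=LF[6]=9
Reversed output: qqpqpqrqrqqqppr$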